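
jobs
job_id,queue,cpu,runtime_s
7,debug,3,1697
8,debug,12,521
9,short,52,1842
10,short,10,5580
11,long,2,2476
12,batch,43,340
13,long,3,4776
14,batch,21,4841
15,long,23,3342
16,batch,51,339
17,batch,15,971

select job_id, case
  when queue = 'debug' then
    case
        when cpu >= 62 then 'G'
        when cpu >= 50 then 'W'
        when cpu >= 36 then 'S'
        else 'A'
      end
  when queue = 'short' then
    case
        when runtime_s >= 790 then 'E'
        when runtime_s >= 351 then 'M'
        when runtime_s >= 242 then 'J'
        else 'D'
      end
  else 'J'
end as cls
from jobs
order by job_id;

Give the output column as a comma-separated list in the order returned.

A, A, E, E, J, J, J, J, J, J, J

job_id=7: queue='debug' → inner[ELSE] → A
job_id=8: queue='debug' → inner[ELSE] → A
job_id=9: queue='short' → inner[runtime_s >= 790] → E
job_id=10: queue='short' → inner[runtime_s >= 790] → E
job_id=11: queue='long' → outer ELSE → J
job_id=12: queue='batch' → outer ELSE → J
job_id=13: queue='long' → outer ELSE → J
job_id=14: queue='batch' → outer ELSE → J
job_id=15: queue='long' → outer ELSE → J
job_id=16: queue='batch' → outer ELSE → J
job_id=17: queue='batch' → outer ELSE → J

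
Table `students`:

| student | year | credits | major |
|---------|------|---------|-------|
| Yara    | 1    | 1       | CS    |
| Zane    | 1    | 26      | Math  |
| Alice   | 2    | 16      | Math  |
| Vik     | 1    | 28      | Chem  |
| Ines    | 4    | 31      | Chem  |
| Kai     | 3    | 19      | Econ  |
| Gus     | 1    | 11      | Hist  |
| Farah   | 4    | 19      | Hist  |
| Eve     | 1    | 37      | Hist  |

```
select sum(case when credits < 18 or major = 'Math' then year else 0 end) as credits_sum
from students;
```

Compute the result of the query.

student=Yara: ✓ → 1
student=Zane: ✓ → 1
student=Alice: ✓ → 2
student=Vik: ✗
student=Ines: ✗
student=Kai: ✗
student=Gus: ✓ → 1
student=Farah: ✗
student=Eve: ✗
credits_sum = 1 + 1 + 2 + 1 = 5

5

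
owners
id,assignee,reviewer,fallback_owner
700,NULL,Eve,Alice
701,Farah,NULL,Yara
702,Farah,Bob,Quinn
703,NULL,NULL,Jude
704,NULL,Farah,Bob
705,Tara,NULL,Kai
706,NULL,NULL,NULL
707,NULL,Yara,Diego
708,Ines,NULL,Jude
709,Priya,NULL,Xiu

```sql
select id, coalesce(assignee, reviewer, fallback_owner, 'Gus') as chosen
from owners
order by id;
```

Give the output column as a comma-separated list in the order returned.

id=700: assignee=NULL, reviewer=Eve → Eve
id=701: assignee=Farah → Farah
id=702: assignee=Farah → Farah
id=703: assignee=NULL, reviewer=NULL, fallback_owner=Jude → Jude
id=704: assignee=NULL, reviewer=Farah → Farah
id=705: assignee=Tara → Tara
id=706: assignee=NULL, reviewer=NULL, fallback_owner=NULL, → literal Gus → Gus
id=707: assignee=NULL, reviewer=Yara → Yara
id=708: assignee=Ines → Ines
id=709: assignee=Priya → Priya

Eve, Farah, Farah, Jude, Farah, Tara, Gus, Yara, Ines, Priya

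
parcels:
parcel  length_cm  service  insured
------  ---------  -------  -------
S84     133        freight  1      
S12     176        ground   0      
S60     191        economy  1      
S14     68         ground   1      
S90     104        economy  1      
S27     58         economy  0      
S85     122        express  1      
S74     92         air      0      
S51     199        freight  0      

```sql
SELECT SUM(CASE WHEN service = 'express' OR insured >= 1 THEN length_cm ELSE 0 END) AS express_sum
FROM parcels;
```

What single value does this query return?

618

parcel=S84: ✓ → 133
parcel=S12: ✗
parcel=S60: ✓ → 191
parcel=S14: ✓ → 68
parcel=S90: ✓ → 104
parcel=S27: ✗
parcel=S85: ✓ → 122
parcel=S74: ✗
parcel=S51: ✗
express_sum = 133 + 191 + 68 + 104 + 122 = 618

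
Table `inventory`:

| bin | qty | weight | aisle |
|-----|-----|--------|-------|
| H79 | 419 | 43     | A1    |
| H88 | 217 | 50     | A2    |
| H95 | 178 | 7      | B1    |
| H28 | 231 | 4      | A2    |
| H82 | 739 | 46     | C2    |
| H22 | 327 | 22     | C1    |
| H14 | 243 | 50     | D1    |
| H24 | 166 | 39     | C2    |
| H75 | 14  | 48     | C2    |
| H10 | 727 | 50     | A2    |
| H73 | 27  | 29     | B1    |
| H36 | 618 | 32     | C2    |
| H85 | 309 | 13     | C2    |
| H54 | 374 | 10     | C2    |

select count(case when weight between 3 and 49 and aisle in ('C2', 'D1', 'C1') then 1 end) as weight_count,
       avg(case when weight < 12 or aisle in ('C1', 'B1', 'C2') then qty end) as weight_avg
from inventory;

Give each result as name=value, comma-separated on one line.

weight_count=7, weight_avg=298.3

[weight_count: weight between 3 and 49 and aisle in ('C2', 'D1', 'C1')]
bin=H79: ✗
bin=H88: ✗
bin=H95: ✗
bin=H28: ✗
bin=H82: ✓ → 1
bin=H22: ✓ → 1
bin=H14: ✗
bin=H24: ✓ → 1
bin=H75: ✓ → 1
bin=H10: ✗
bin=H73: ✗
bin=H36: ✓ → 1
bin=H85: ✓ → 1
bin=H54: ✓ → 1
weight_count = COUNT(1, 1, 1, 1, 1, 1, 1) = 7
—
[weight_avg: weight < 12 or aisle in ('C1', 'B1', 'C2')]
bin=H79: ✗
bin=H88: ✗
bin=H95: ✓ → 178
bin=H28: ✓ → 231
bin=H82: ✓ → 739
bin=H22: ✓ → 327
bin=H14: ✗
bin=H24: ✓ → 166
bin=H75: ✓ → 14
bin=H10: ✗
bin=H73: ✓ → 27
bin=H36: ✓ → 618
bin=H85: ✓ → 309
bin=H54: ✓ → 374
weight_avg = (178 + 231 + 739 + 327 + 166 + 14 + 27 + 618 + 309 + 374) / 10 = 298.3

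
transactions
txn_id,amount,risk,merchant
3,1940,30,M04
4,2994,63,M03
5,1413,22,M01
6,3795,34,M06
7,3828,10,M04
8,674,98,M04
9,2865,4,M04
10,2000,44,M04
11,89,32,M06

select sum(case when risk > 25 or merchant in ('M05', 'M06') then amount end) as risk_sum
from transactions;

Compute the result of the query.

11492

txn_id=3: ✓ → 1940
txn_id=4: ✓ → 2994
txn_id=5: ✗
txn_id=6: ✓ → 3795
txn_id=7: ✗
txn_id=8: ✓ → 674
txn_id=9: ✗
txn_id=10: ✓ → 2000
txn_id=11: ✓ → 89
risk_sum = 1940 + 2994 + 3795 + 674 + 2000 + 89 = 11492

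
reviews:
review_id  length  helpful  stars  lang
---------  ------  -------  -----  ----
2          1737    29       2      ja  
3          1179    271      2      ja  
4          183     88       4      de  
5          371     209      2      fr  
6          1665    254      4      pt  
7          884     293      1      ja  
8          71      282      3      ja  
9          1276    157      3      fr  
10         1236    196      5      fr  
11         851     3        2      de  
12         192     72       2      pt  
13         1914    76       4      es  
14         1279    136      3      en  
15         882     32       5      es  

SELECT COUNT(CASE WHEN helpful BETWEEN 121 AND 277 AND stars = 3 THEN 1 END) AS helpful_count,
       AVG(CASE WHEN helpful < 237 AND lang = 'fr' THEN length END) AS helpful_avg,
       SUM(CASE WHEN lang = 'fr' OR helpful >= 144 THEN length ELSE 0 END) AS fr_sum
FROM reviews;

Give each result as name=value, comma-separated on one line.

[helpful_count: helpful BETWEEN 121 AND 277 AND stars = 3]
review_id=2: ✗
review_id=3: ✗
review_id=4: ✗
review_id=5: ✗
review_id=6: ✗
review_id=7: ✗
review_id=8: ✗
review_id=9: ✓ → 1
review_id=10: ✗
review_id=11: ✗
review_id=12: ✗
review_id=13: ✗
review_id=14: ✓ → 1
review_id=15: ✗
helpful_count = COUNT(1, 1) = 2
—
[helpful_avg: helpful < 237 AND lang = 'fr']
review_id=2: ✗
review_id=3: ✗
review_id=4: ✗
review_id=5: ✓ → 371
review_id=6: ✗
review_id=7: ✗
review_id=8: ✗
review_id=9: ✓ → 1276
review_id=10: ✓ → 1236
review_id=11: ✗
review_id=12: ✗
review_id=13: ✗
review_id=14: ✗
review_id=15: ✗
helpful_avg = (371 + 1276 + 1236) / 3 = 961
—
[fr_sum: lang = 'fr' OR helpful >= 144]
review_id=2: ✗
review_id=3: ✓ → 1179
review_id=4: ✗
review_id=5: ✓ → 371
review_id=6: ✓ → 1665
review_id=7: ✓ → 884
review_id=8: ✓ → 71
review_id=9: ✓ → 1276
review_id=10: ✓ → 1236
review_id=11: ✗
review_id=12: ✗
review_id=13: ✗
review_id=14: ✗
review_id=15: ✗
fr_sum = 1179 + 371 + 1665 + 884 + 71 + 1276 + 1236 = 6682

helpful_count=2, helpful_avg=961, fr_sum=6682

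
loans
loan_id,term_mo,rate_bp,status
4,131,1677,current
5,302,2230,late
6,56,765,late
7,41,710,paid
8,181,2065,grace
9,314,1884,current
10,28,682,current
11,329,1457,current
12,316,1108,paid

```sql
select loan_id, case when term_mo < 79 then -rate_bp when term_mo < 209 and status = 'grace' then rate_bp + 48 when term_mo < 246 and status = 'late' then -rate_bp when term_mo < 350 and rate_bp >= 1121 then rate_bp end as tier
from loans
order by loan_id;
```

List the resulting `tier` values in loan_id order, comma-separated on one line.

loan_id=4: term_mo < 350 and rate_bp >= 1121 → 1677
loan_id=5: term_mo < 350 and rate_bp >= 1121 → 2230
loan_id=6: term_mo < 79 → -765
loan_id=7: term_mo < 79 → -710
loan_id=8: term_mo < 209 and status = 'grace' → 2113
loan_id=9: term_mo < 350 and rate_bp >= 1121 → 1884
loan_id=10: term_mo < 79 → -682
loan_id=11: term_mo < 350 and rate_bp >= 1121 → 1457
loan_id=12: (no match → NULL) → NULL

1677, 2230, -765, -710, 2113, 1884, -682, 1457, NULL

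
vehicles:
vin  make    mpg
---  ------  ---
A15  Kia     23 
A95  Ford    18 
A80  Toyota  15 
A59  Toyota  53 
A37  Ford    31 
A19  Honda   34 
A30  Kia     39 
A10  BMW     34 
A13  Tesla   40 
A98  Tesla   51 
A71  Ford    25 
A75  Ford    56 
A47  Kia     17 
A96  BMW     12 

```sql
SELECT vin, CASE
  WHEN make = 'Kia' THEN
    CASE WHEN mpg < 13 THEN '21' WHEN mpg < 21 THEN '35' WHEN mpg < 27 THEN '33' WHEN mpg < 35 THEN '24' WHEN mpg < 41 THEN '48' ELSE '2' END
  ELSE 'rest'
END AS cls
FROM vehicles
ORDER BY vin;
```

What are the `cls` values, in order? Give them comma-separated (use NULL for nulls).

vin=A10: make='BMW' → outer ELSE → rest
vin=A13: make='Tesla' → outer ELSE → rest
vin=A15: make='Kia' → inner[mpg < 27] → 33
vin=A19: make='Honda' → outer ELSE → rest
vin=A30: make='Kia' → inner[mpg < 41] → 48
vin=A37: make='Ford' → outer ELSE → rest
vin=A47: make='Kia' → inner[mpg < 21] → 35
vin=A59: make='Toyota' → outer ELSE → rest
vin=A71: make='Ford' → outer ELSE → rest
vin=A75: make='Ford' → outer ELSE → rest
vin=A80: make='Toyota' → outer ELSE → rest
vin=A95: make='Ford' → outer ELSE → rest
vin=A96: make='BMW' → outer ELSE → rest
vin=A98: make='Tesla' → outer ELSE → rest

rest, rest, 33, rest, 48, rest, 35, rest, rest, rest, rest, rest, rest, rest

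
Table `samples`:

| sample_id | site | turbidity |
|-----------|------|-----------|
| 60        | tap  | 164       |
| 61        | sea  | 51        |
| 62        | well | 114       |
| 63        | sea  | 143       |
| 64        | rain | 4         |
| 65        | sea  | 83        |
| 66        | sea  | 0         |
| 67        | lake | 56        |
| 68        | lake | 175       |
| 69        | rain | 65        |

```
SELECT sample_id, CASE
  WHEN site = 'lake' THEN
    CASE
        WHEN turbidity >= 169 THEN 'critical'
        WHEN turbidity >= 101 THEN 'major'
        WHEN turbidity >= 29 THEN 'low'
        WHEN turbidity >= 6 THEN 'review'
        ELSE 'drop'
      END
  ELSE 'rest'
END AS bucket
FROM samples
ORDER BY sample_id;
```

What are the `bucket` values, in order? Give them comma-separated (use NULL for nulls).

sample_id=60: site='tap' → outer ELSE → rest
sample_id=61: site='sea' → outer ELSE → rest
sample_id=62: site='well' → outer ELSE → rest
sample_id=63: site='sea' → outer ELSE → rest
sample_id=64: site='rain' → outer ELSE → rest
sample_id=65: site='sea' → outer ELSE → rest
sample_id=66: site='sea' → outer ELSE → rest
sample_id=67: site='lake' → inner[turbidity >= 29] → low
sample_id=68: site='lake' → inner[turbidity >= 169] → critical
sample_id=69: site='rain' → outer ELSE → rest

rest, rest, rest, rest, rest, rest, rest, low, critical, rest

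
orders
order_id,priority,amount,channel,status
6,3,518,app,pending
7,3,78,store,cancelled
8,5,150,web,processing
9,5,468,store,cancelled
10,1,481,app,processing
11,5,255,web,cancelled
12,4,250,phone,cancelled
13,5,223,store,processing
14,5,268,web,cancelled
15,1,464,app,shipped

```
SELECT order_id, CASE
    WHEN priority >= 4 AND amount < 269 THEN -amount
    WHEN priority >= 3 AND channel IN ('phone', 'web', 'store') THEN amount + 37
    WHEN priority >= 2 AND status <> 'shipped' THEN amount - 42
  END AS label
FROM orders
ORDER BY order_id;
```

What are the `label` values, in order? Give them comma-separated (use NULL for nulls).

476, 115, -150, 505, NULL, -255, -250, -223, -268, NULL

order_id=6: priority >= 2 AND status <> 'shipped' → 476
order_id=7: priority >= 3 AND channel IN ('phone', 'web', 'store') → 115
order_id=8: priority >= 4 AND amount < 269 → -150
order_id=9: priority >= 3 AND channel IN ('phone', 'web', 'store') → 505
order_id=10: (no match → NULL) → NULL
order_id=11: priority >= 4 AND amount < 269 → -255
order_id=12: priority >= 4 AND amount < 269 → -250
order_id=13: priority >= 4 AND amount < 269 → -223
order_id=14: priority >= 4 AND amount < 269 → -268
order_id=15: (no match → NULL) → NULL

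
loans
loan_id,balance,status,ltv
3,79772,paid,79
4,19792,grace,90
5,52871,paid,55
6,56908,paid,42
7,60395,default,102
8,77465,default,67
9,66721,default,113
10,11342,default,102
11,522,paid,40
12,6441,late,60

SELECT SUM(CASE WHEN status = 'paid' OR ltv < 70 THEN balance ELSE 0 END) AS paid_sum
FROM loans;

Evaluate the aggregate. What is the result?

273979

loan_id=3: ✓ → 79772
loan_id=4: ✗
loan_id=5: ✓ → 52871
loan_id=6: ✓ → 56908
loan_id=7: ✗
loan_id=8: ✓ → 77465
loan_id=9: ✗
loan_id=10: ✗
loan_id=11: ✓ → 522
loan_id=12: ✓ → 6441
paid_sum = 79772 + 52871 + 56908 + 77465 + 522 + 6441 = 273979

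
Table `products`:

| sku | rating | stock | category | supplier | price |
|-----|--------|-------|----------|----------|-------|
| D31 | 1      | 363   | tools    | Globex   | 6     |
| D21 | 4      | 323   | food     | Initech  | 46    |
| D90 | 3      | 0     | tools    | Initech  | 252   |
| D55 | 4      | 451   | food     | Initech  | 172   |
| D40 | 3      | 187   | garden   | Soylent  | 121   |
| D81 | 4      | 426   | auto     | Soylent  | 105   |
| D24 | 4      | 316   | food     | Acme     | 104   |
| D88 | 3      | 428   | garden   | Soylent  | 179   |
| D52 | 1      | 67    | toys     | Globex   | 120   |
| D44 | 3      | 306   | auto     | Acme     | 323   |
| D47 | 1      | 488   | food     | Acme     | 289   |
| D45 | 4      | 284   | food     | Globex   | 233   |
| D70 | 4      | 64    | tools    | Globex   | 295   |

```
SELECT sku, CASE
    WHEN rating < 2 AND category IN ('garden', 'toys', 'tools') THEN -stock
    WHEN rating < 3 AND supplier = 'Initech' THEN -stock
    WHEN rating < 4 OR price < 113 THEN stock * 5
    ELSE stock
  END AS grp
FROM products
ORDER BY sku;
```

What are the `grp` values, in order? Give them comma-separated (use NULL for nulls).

sku=D21: rating < 4 OR price < 113 → 1615
sku=D24: rating < 4 OR price < 113 → 1580
sku=D31: rating < 2 AND category IN ('garden', 'toys', 'tools') → -363
sku=D40: rating < 4 OR price < 113 → 935
sku=D44: rating < 4 OR price < 113 → 1530
sku=D45: ELSE → 284
sku=D47: rating < 4 OR price < 113 → 2440
sku=D52: rating < 2 AND category IN ('garden', 'toys', 'tools') → -67
sku=D55: ELSE → 451
sku=D70: ELSE → 64
sku=D81: rating < 4 OR price < 113 → 2130
sku=D88: rating < 4 OR price < 113 → 2140
sku=D90: rating < 4 OR price < 113 → 0

1615, 1580, -363, 935, 1530, 284, 2440, -67, 451, 64, 2130, 2140, 0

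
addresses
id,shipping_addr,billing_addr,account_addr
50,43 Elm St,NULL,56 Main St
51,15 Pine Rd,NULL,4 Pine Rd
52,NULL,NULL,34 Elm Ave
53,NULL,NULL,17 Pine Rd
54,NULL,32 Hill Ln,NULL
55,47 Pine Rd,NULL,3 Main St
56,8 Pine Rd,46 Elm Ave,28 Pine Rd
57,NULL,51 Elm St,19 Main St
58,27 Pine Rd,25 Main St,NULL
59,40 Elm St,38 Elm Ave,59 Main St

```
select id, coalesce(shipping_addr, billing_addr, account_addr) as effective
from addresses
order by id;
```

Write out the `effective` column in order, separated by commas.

id=50: shipping_addr=43 Elm St → 43 Elm St
id=51: shipping_addr=15 Pine Rd → 15 Pine Rd
id=52: shipping_addr=NULL, billing_addr=NULL, account_addr=34 Elm Ave → 34 Elm Ave
id=53: shipping_addr=NULL, billing_addr=NULL, account_addr=17 Pine Rd → 17 Pine Rd
id=54: shipping_addr=NULL, billing_addr=32 Hill Ln → 32 Hill Ln
id=55: shipping_addr=47 Pine Rd → 47 Pine Rd
id=56: shipping_addr=8 Pine Rd → 8 Pine Rd
id=57: shipping_addr=NULL, billing_addr=51 Elm St → 51 Elm St
id=58: shipping_addr=27 Pine Rd → 27 Pine Rd
id=59: shipping_addr=40 Elm St → 40 Elm St

43 Elm St, 15 Pine Rd, 34 Elm Ave, 17 Pine Rd, 32 Hill Ln, 47 Pine Rd, 8 Pine Rd, 51 Elm St, 27 Pine Rd, 40 Elm St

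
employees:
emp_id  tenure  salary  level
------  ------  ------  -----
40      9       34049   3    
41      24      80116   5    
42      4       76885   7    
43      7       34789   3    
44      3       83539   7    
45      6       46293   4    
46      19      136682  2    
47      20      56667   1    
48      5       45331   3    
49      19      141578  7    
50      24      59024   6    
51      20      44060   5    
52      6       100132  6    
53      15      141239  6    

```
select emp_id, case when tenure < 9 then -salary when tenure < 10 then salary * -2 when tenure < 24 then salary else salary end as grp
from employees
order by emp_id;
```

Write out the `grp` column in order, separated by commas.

-68098, 80116, -76885, -34789, -83539, -46293, 136682, 56667, -45331, 141578, 59024, 44060, -100132, 141239

emp_id=40: tenure < 10 → -68098
emp_id=41: ELSE → 80116
emp_id=42: tenure < 9 → -76885
emp_id=43: tenure < 9 → -34789
emp_id=44: tenure < 9 → -83539
emp_id=45: tenure < 9 → -46293
emp_id=46: tenure < 24 → 136682
emp_id=47: tenure < 24 → 56667
emp_id=48: tenure < 9 → -45331
emp_id=49: tenure < 24 → 141578
emp_id=50: ELSE → 59024
emp_id=51: tenure < 24 → 44060
emp_id=52: tenure < 9 → -100132
emp_id=53: tenure < 24 → 141239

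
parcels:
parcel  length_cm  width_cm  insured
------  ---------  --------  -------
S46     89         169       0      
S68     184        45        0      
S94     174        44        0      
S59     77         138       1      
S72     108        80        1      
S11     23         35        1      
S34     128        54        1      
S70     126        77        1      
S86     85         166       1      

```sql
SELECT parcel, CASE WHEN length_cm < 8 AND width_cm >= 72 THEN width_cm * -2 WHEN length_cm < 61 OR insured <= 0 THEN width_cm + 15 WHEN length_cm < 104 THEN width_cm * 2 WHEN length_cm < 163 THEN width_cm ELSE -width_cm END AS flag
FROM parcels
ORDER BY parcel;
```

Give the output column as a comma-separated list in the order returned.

50, 54, 184, 276, 60, 77, 80, 332, 59

parcel=S11: length_cm < 61 OR insured <= 0 → 50
parcel=S34: length_cm < 163 → 54
parcel=S46: length_cm < 61 OR insured <= 0 → 184
parcel=S59: length_cm < 104 → 276
parcel=S68: length_cm < 61 OR insured <= 0 → 60
parcel=S70: length_cm < 163 → 77
parcel=S72: length_cm < 163 → 80
parcel=S86: length_cm < 104 → 332
parcel=S94: length_cm < 61 OR insured <= 0 → 59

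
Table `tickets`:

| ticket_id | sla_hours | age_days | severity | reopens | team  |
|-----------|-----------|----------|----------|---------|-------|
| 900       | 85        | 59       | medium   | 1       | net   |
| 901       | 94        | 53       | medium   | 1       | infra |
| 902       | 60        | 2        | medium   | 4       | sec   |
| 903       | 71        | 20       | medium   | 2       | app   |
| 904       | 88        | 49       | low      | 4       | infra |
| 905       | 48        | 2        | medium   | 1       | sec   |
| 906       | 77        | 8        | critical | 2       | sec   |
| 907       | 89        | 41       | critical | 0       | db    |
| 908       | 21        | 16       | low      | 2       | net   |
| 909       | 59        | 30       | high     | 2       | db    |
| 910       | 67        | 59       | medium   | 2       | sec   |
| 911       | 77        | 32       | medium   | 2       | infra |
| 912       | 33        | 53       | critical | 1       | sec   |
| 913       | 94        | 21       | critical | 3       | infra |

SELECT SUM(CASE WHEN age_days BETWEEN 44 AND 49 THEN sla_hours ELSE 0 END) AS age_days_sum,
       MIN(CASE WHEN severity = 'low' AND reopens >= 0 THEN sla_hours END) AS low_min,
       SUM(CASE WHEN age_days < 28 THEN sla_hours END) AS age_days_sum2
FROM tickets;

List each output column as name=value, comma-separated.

[age_days_sum: age_days BETWEEN 44 AND 49]
ticket_id=900: ✗
ticket_id=901: ✗
ticket_id=902: ✗
ticket_id=903: ✗
ticket_id=904: ✓ → 88
ticket_id=905: ✗
ticket_id=906: ✗
ticket_id=907: ✗
ticket_id=908: ✗
ticket_id=909: ✗
ticket_id=910: ✗
ticket_id=911: ✗
ticket_id=912: ✗
ticket_id=913: ✗
age_days_sum = 88
—
[low_min: severity = 'low' AND reopens >= 0]
ticket_id=900: ✗
ticket_id=901: ✗
ticket_id=902: ✗
ticket_id=903: ✗
ticket_id=904: ✓ → 88
ticket_id=905: ✗
ticket_id=906: ✗
ticket_id=907: ✗
ticket_id=908: ✓ → 21
ticket_id=909: ✗
ticket_id=910: ✗
ticket_id=911: ✗
ticket_id=912: ✗
ticket_id=913: ✗
low_min = MIN(88, 21) = 21
—
[age_days_sum2: age_days < 28]
ticket_id=900: ✗
ticket_id=901: ✗
ticket_id=902: ✓ → 60
ticket_id=903: ✓ → 71
ticket_id=904: ✗
ticket_id=905: ✓ → 48
ticket_id=906: ✓ → 77
ticket_id=907: ✗
ticket_id=908: ✓ → 21
ticket_id=909: ✗
ticket_id=910: ✗
ticket_id=911: ✗
ticket_id=912: ✗
ticket_id=913: ✓ → 94
age_days_sum2 = 60 + 71 + 48 + 77 + 21 + 94 = 371

age_days_sum=88, low_min=21, age_days_sum2=371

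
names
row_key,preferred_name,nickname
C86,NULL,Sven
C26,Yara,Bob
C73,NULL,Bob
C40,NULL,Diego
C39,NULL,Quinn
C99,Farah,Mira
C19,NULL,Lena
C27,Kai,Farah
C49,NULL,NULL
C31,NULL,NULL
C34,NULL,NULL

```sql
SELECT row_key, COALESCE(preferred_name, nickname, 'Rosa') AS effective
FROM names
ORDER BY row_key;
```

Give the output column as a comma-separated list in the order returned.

Lena, Yara, Kai, Rosa, Rosa, Quinn, Diego, Rosa, Bob, Sven, Farah

row_key=C19: preferred_name=NULL, nickname=Lena → Lena
row_key=C26: preferred_name=Yara → Yara
row_key=C27: preferred_name=Kai → Kai
row_key=C31: preferred_name=NULL, nickname=NULL, → literal Rosa → Rosa
row_key=C34: preferred_name=NULL, nickname=NULL, → literal Rosa → Rosa
row_key=C39: preferred_name=NULL, nickname=Quinn → Quinn
row_key=C40: preferred_name=NULL, nickname=Diego → Diego
row_key=C49: preferred_name=NULL, nickname=NULL, → literal Rosa → Rosa
row_key=C73: preferred_name=NULL, nickname=Bob → Bob
row_key=C86: preferred_name=NULL, nickname=Sven → Sven
row_key=C99: preferred_name=Farah → Farah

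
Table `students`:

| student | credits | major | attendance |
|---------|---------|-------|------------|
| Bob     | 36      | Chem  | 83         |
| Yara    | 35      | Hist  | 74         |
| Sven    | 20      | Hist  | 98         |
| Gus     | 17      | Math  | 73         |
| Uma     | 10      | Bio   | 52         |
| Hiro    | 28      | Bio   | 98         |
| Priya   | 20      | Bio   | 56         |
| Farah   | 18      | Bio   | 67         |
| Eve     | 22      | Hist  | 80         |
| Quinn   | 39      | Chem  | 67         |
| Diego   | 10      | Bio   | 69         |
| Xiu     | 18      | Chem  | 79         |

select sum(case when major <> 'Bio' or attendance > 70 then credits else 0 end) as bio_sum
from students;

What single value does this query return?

215

student=Bob: ✓ → 36
student=Yara: ✓ → 35
student=Sven: ✓ → 20
student=Gus: ✓ → 17
student=Uma: ✗
student=Hiro: ✓ → 28
student=Priya: ✗
student=Farah: ✗
student=Eve: ✓ → 22
student=Quinn: ✓ → 39
student=Diego: ✗
student=Xiu: ✓ → 18
bio_sum = 36 + 35 + 20 + 17 + 28 + 22 + 39 + 18 = 215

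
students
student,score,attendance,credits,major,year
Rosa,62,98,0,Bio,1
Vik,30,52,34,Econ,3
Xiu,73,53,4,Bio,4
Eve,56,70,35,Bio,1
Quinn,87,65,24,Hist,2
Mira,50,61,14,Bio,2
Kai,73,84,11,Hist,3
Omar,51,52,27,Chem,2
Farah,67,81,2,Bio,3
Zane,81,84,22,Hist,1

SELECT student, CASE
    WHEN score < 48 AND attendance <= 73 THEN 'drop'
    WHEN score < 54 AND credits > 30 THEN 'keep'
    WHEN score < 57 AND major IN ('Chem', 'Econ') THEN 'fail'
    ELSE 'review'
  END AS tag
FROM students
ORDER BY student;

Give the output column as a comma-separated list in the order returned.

review, review, review, review, fail, review, review, drop, review, review

student=Eve: ELSE → review
student=Farah: ELSE → review
student=Kai: ELSE → review
student=Mira: ELSE → review
student=Omar: score < 57 AND major IN ('Chem', 'Econ') → fail
student=Quinn: ELSE → review
student=Rosa: ELSE → review
student=Vik: score < 48 AND attendance <= 73 → drop
student=Xiu: ELSE → review
student=Zane: ELSE → review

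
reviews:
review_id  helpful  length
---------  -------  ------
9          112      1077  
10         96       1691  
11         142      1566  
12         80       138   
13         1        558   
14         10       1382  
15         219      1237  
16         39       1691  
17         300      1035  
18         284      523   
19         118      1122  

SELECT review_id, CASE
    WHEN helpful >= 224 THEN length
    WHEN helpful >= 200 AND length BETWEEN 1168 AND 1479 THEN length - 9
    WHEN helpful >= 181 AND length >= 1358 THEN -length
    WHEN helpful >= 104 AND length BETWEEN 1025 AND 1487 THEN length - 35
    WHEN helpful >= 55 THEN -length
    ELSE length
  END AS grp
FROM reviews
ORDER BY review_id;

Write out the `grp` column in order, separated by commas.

1042, -1691, -1566, -138, 558, 1382, 1228, 1691, 1035, 523, 1087

review_id=9: helpful >= 104 AND length BETWEEN 1025 AND 1487 → 1042
review_id=10: helpful >= 55 → -1691
review_id=11: helpful >= 55 → -1566
review_id=12: helpful >= 55 → -138
review_id=13: ELSE → 558
review_id=14: ELSE → 1382
review_id=15: helpful >= 200 AND length BETWEEN 1168 AND 1479 → 1228
review_id=16: ELSE → 1691
review_id=17: helpful >= 224 → 1035
review_id=18: helpful >= 224 → 523
review_id=19: helpful >= 104 AND length BETWEEN 1025 AND 1487 → 1087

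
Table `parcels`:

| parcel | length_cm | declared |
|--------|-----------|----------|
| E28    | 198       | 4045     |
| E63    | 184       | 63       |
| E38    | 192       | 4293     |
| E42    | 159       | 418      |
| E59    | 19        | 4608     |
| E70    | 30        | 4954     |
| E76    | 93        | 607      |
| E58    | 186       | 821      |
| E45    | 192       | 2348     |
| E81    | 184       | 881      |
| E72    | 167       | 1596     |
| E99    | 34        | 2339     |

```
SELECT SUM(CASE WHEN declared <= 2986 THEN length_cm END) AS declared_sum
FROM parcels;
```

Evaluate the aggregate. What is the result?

parcel=E28: ✗
parcel=E63: ✓ → 184
parcel=E38: ✗
parcel=E42: ✓ → 159
parcel=E59: ✗
parcel=E70: ✗
parcel=E76: ✓ → 93
parcel=E58: ✓ → 186
parcel=E45: ✓ → 192
parcel=E81: ✓ → 184
parcel=E72: ✓ → 167
parcel=E99: ✓ → 34
declared_sum = 184 + 159 + 93 + 186 + 192 + 184 + 167 + 34 = 1199

1199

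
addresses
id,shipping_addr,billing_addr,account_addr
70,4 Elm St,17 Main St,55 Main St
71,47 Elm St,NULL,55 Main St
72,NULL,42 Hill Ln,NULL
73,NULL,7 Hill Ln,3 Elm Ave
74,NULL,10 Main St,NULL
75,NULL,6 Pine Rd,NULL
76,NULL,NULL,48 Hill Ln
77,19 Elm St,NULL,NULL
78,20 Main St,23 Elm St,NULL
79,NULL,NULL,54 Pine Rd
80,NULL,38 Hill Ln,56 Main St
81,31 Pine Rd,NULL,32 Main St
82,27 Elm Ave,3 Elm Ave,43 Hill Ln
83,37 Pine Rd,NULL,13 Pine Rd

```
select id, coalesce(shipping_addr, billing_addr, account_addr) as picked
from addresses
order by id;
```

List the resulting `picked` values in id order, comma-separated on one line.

4 Elm St, 47 Elm St, 42 Hill Ln, 7 Hill Ln, 10 Main St, 6 Pine Rd, 48 Hill Ln, 19 Elm St, 20 Main St, 54 Pine Rd, 38 Hill Ln, 31 Pine Rd, 27 Elm Ave, 37 Pine Rd

id=70: shipping_addr=4 Elm St → 4 Elm St
id=71: shipping_addr=47 Elm St → 47 Elm St
id=72: shipping_addr=NULL, billing_addr=42 Hill Ln → 42 Hill Ln
id=73: shipping_addr=NULL, billing_addr=7 Hill Ln → 7 Hill Ln
id=74: shipping_addr=NULL, billing_addr=10 Main St → 10 Main St
id=75: shipping_addr=NULL, billing_addr=6 Pine Rd → 6 Pine Rd
id=76: shipping_addr=NULL, billing_addr=NULL, account_addr=48 Hill Ln → 48 Hill Ln
id=77: shipping_addr=19 Elm St → 19 Elm St
id=78: shipping_addr=20 Main St → 20 Main St
id=79: shipping_addr=NULL, billing_addr=NULL, account_addr=54 Pine Rd → 54 Pine Rd
id=80: shipping_addr=NULL, billing_addr=38 Hill Ln → 38 Hill Ln
id=81: shipping_addr=31 Pine Rd → 31 Pine Rd
id=82: shipping_addr=27 Elm Ave → 27 Elm Ave
id=83: shipping_addr=37 Pine Rd → 37 Pine Rd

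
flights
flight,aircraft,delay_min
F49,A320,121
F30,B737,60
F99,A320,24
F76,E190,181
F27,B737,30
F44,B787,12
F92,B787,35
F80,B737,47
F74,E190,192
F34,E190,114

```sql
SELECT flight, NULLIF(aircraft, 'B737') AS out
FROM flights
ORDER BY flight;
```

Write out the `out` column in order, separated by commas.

flight=F27: aircraft=B737 vs B737: equal → NULL
flight=F30: aircraft=B737 vs B737: equal → NULL
flight=F34: aircraft=E190 vs B737: differ → E190
flight=F44: aircraft=B787 vs B737: differ → B787
flight=F49: aircraft=A320 vs B737: differ → A320
flight=F74: aircraft=E190 vs B737: differ → E190
flight=F76: aircraft=E190 vs B737: differ → E190
flight=F80: aircraft=B737 vs B737: equal → NULL
flight=F92: aircraft=B787 vs B737: differ → B787
flight=F99: aircraft=A320 vs B737: differ → A320

NULL, NULL, E190, B787, A320, E190, E190, NULL, B787, A320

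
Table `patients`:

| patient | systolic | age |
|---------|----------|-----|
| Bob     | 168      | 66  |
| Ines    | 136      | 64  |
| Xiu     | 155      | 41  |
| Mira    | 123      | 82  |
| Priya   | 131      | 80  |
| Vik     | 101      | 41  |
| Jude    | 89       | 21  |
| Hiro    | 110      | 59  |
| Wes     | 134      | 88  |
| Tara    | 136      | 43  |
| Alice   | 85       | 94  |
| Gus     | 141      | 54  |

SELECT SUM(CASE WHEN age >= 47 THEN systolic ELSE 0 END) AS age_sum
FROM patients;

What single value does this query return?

1028

patient=Bob: ✓ → 168
patient=Ines: ✓ → 136
patient=Xiu: ✗
patient=Mira: ✓ → 123
patient=Priya: ✓ → 131
patient=Vik: ✗
patient=Jude: ✗
patient=Hiro: ✓ → 110
patient=Wes: ✓ → 134
patient=Tara: ✗
patient=Alice: ✓ → 85
patient=Gus: ✓ → 141
age_sum = 168 + 136 + 123 + 131 + 110 + 134 + 85 + 141 = 1028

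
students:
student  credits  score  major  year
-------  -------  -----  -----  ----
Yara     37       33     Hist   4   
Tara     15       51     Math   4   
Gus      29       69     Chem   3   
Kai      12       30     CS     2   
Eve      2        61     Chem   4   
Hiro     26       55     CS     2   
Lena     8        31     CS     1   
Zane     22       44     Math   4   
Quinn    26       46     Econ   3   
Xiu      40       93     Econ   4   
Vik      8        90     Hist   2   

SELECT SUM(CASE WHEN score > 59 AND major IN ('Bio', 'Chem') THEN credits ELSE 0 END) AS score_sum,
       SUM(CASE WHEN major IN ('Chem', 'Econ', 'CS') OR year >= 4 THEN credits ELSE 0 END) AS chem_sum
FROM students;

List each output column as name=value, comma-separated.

score_sum=31, chem_sum=217

[score_sum: score > 59 AND major IN ('Bio', 'Chem')]
student=Yara: ✗
student=Tara: ✗
student=Gus: ✓ → 29
student=Kai: ✗
student=Eve: ✓ → 2
student=Hiro: ✗
student=Lena: ✗
student=Zane: ✗
student=Quinn: ✗
student=Xiu: ✗
student=Vik: ✗
score_sum = 29 + 2 = 31
—
[chem_sum: major IN ('Chem', 'Econ', 'CS') OR year >= 4]
student=Yara: ✓ → 37
student=Tara: ✓ → 15
student=Gus: ✓ → 29
student=Kai: ✓ → 12
student=Eve: ✓ → 2
student=Hiro: ✓ → 26
student=Lena: ✓ → 8
student=Zane: ✓ → 22
student=Quinn: ✓ → 26
student=Xiu: ✓ → 40
student=Vik: ✗
chem_sum = 37 + 15 + 29 + 12 + 2 + 26 + 8 + 22 + 26 + 40 = 217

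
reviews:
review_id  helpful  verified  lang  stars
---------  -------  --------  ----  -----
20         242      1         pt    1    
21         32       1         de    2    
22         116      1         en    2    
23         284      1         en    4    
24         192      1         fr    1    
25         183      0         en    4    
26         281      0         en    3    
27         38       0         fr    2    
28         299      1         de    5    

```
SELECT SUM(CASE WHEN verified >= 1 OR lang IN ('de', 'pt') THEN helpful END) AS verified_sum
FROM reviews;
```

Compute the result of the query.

1165

review_id=20: ✓ → 242
review_id=21: ✓ → 32
review_id=22: ✓ → 116
review_id=23: ✓ → 284
review_id=24: ✓ → 192
review_id=25: ✗
review_id=26: ✗
review_id=27: ✗
review_id=28: ✓ → 299
verified_sum = 242 + 32 + 116 + 284 + 192 + 299 = 1165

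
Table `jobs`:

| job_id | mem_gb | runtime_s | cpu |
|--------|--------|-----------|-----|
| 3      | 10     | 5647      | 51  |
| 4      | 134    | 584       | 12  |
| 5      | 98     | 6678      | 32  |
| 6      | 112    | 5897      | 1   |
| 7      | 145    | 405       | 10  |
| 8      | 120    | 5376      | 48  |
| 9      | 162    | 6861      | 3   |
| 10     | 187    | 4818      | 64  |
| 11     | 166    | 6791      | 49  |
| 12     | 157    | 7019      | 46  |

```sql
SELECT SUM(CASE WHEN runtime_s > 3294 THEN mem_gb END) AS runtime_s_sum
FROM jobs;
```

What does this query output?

job_id=3: ✓ → 10
job_id=4: ✗
job_id=5: ✓ → 98
job_id=6: ✓ → 112
job_id=7: ✗
job_id=8: ✓ → 120
job_id=9: ✓ → 162
job_id=10: ✓ → 187
job_id=11: ✓ → 166
job_id=12: ✓ → 157
runtime_s_sum = 10 + 98 + 112 + 120 + 162 + 187 + 166 + 157 = 1012

1012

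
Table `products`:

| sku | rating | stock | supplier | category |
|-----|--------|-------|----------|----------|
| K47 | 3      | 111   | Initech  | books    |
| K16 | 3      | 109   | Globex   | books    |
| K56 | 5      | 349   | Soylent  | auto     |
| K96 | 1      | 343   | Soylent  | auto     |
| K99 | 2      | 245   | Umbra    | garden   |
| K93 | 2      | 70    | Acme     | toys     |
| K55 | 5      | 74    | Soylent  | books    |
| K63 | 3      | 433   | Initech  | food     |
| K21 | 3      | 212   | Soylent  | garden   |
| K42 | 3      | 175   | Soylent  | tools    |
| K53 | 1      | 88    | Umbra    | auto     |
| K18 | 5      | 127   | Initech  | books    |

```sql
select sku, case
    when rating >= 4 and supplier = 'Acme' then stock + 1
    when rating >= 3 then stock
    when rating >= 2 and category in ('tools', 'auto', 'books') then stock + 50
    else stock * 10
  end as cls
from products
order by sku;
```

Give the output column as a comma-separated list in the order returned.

109, 127, 212, 175, 111, 880, 74, 349, 433, 700, 3430, 2450

sku=K16: rating >= 3 → 109
sku=K18: rating >= 3 → 127
sku=K21: rating >= 3 → 212
sku=K42: rating >= 3 → 175
sku=K47: rating >= 3 → 111
sku=K53: ELSE → 880
sku=K55: rating >= 3 → 74
sku=K56: rating >= 3 → 349
sku=K63: rating >= 3 → 433
sku=K93: ELSE → 700
sku=K96: ELSE → 3430
sku=K99: ELSE → 2450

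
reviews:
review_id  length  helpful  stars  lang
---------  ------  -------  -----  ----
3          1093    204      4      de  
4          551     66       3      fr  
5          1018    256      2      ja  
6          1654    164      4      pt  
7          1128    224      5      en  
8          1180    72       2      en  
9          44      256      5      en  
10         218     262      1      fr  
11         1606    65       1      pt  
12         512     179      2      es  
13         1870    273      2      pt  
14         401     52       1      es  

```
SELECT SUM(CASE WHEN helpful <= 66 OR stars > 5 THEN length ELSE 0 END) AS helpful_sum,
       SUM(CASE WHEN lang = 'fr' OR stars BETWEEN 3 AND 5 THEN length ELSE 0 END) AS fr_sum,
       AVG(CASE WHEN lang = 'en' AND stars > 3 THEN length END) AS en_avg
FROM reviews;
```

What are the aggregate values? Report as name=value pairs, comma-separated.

helpful_sum=2558, fr_sum=4688, en_avg=586

[helpful_sum: helpful <= 66 OR stars > 5]
review_id=3: ✗
review_id=4: ✓ → 551
review_id=5: ✗
review_id=6: ✗
review_id=7: ✗
review_id=8: ✗
review_id=9: ✗
review_id=10: ✗
review_id=11: ✓ → 1606
review_id=12: ✗
review_id=13: ✗
review_id=14: ✓ → 401
helpful_sum = 551 + 1606 + 401 = 2558
—
[fr_sum: lang = 'fr' OR stars BETWEEN 3 AND 5]
review_id=3: ✓ → 1093
review_id=4: ✓ → 551
review_id=5: ✗
review_id=6: ✓ → 1654
review_id=7: ✓ → 1128
review_id=8: ✗
review_id=9: ✓ → 44
review_id=10: ✓ → 218
review_id=11: ✗
review_id=12: ✗
review_id=13: ✗
review_id=14: ✗
fr_sum = 1093 + 551 + 1654 + 1128 + 44 + 218 = 4688
—
[en_avg: lang = 'en' AND stars > 3]
review_id=3: ✗
review_id=4: ✗
review_id=5: ✗
review_id=6: ✗
review_id=7: ✓ → 1128
review_id=8: ✗
review_id=9: ✓ → 44
review_id=10: ✗
review_id=11: ✗
review_id=12: ✗
review_id=13: ✗
review_id=14: ✗
en_avg = (1128 + 44) / 2 = 586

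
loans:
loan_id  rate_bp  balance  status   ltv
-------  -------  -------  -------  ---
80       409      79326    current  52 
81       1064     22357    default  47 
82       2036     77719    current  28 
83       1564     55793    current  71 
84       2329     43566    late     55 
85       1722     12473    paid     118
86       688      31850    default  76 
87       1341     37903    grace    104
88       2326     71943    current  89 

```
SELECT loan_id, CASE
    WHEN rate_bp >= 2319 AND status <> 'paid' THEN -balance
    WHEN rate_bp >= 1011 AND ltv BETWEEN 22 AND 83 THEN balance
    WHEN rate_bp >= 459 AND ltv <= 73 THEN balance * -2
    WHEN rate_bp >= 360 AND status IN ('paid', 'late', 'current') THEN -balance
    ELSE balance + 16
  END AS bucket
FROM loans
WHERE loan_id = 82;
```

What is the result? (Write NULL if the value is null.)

loan_id = 82: rate_bp=2036, balance=77719, status=current, ltv=28.
rate_bp >= 2319 AND status <> 'paid' → false
rate_bp >= 1011 AND ltv BETWEEN 22 AND 83 → true → 77719

77719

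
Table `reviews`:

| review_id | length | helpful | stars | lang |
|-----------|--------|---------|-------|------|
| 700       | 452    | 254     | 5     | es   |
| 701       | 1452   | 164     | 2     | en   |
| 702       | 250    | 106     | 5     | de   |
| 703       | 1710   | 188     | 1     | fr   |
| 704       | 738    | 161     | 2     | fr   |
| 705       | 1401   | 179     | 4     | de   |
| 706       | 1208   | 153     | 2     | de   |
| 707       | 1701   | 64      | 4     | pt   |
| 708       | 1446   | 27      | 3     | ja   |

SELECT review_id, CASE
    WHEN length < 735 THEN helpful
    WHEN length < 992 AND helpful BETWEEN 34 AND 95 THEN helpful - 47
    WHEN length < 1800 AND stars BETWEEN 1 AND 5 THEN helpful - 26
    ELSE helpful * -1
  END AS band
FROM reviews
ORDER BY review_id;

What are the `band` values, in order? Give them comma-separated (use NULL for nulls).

review_id=700: length < 735 → 254
review_id=701: length < 1800 AND stars BETWEEN 1 AND 5 → 138
review_id=702: length < 735 → 106
review_id=703: length < 1800 AND stars BETWEEN 1 AND 5 → 162
review_id=704: length < 1800 AND stars BETWEEN 1 AND 5 → 135
review_id=705: length < 1800 AND stars BETWEEN 1 AND 5 → 153
review_id=706: length < 1800 AND stars BETWEEN 1 AND 5 → 127
review_id=707: length < 1800 AND stars BETWEEN 1 AND 5 → 38
review_id=708: length < 1800 AND stars BETWEEN 1 AND 5 → 1

254, 138, 106, 162, 135, 153, 127, 38, 1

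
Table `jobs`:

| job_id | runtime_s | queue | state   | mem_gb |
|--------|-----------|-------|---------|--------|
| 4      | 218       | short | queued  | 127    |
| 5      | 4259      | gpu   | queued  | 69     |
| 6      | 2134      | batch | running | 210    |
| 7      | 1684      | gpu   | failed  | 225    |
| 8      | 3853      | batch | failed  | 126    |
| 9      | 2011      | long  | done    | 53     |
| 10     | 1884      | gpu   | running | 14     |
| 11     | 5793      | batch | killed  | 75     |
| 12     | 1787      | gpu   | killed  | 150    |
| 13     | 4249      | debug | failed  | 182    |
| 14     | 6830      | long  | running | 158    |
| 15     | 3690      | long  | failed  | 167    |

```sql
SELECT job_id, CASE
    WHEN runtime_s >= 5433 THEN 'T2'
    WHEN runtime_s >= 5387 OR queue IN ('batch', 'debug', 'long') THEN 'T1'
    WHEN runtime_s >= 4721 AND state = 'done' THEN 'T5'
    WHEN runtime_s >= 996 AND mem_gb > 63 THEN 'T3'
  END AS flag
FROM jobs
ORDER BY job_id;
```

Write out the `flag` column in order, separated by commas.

job_id=4: (no match → NULL) → NULL
job_id=5: runtime_s >= 996 AND mem_gb > 63 → T3
job_id=6: runtime_s >= 5387 OR queue IN ('batch', 'debug', 'long') → T1
job_id=7: runtime_s >= 996 AND mem_gb > 63 → T3
job_id=8: runtime_s >= 5387 OR queue IN ('batch', 'debug', 'long') → T1
job_id=9: runtime_s >= 5387 OR queue IN ('batch', 'debug', 'long') → T1
job_id=10: (no match → NULL) → NULL
job_id=11: runtime_s >= 5433 → T2
job_id=12: runtime_s >= 996 AND mem_gb > 63 → T3
job_id=13: runtime_s >= 5387 OR queue IN ('batch', 'debug', 'long') → T1
job_id=14: runtime_s >= 5433 → T2
job_id=15: runtime_s >= 5387 OR queue IN ('batch', 'debug', 'long') → T1

NULL, T3, T1, T3, T1, T1, NULL, T2, T3, T1, T2, T1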